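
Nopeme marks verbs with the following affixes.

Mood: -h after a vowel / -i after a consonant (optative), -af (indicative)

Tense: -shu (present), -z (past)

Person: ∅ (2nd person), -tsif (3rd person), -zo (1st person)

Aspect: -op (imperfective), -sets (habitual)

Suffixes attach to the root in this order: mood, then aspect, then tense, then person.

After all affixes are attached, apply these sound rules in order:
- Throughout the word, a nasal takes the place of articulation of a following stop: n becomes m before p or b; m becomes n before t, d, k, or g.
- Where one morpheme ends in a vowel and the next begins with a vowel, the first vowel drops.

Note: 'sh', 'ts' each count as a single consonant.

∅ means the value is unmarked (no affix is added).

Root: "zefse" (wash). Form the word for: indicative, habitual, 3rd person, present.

zefsafsetsshutsif

Attach mood indicative -af → zefseaf.
Attach aspect habitual -sets → zefseafsets.
Attach tense present -shu → zefseafsetsshu.
Attach person 3rd person -tsif → zefseafsetsshutsif.
Nasal assimilation: no change.
Apply vowel deletion: zefseafsetsshutsif → zefsafsetsshutsif.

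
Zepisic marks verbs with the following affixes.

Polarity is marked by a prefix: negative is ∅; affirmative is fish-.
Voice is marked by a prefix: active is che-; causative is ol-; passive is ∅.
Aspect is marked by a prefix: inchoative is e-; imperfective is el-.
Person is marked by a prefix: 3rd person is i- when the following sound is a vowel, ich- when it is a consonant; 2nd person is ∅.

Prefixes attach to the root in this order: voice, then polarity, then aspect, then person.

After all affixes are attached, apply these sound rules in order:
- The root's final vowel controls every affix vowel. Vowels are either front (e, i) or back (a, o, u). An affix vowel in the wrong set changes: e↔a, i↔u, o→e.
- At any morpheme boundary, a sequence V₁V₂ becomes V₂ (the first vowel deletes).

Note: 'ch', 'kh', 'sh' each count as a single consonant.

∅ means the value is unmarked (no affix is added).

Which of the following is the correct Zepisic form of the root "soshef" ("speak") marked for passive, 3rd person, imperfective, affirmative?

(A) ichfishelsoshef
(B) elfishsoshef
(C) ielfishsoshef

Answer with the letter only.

B

voice = passive: zero marking, form stays soshef.
Attach polarity affirmative fish- → fishsoshef.
Attach aspect imperfective el- → elfishsoshef.
Attach person 3rd person i- (before vowel 'e') → ielfishsoshef.
Vowel harmony: no change.
Apply vowel deletion: ielfishsoshef → elfishsoshef.
So the correct form is elfishsoshef, option (B).
(C) ielfishsoshef is wrong: it fails to apply the sound rule(s).
(A) ichfishelsoshef is wrong: it has the affixes in the wrong order.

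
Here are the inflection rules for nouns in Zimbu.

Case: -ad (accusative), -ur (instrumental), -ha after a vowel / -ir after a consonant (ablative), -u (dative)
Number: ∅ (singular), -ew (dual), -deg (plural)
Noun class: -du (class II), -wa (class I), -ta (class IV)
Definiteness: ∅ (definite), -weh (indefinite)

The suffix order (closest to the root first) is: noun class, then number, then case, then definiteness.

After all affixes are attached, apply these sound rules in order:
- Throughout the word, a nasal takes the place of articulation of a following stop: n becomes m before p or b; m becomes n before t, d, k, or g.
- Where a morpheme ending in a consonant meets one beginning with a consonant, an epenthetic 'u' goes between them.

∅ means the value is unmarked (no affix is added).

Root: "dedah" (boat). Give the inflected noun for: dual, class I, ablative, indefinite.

Attach noun class class I -wa → dedahwa.
Attach number dual -ew → dedahwaew.
Attach case ablative -ir (after consonant 'w') → dedahwaewir.
Attach definiteness indefinite -weh → dedahwaewirweh.
Nasal assimilation: no change.
Apply epenthesis: dedahwaewirweh → dedahuwaewiruweh.

dedahuwaewiruweh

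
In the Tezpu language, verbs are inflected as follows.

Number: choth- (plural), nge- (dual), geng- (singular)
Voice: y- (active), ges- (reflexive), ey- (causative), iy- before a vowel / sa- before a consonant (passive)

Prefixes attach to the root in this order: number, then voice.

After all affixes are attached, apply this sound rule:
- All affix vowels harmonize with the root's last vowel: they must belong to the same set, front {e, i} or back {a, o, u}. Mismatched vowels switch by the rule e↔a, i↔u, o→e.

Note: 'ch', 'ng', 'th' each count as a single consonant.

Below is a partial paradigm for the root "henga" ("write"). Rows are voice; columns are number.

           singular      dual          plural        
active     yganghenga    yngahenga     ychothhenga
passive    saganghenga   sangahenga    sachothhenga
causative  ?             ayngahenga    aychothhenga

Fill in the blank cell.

ayganghenga

Attach number singular geng- → genghenga.
Attach voice causative ey- → eygenghenga.
Apply vowel harmony: eygenghenga → ayganghenga.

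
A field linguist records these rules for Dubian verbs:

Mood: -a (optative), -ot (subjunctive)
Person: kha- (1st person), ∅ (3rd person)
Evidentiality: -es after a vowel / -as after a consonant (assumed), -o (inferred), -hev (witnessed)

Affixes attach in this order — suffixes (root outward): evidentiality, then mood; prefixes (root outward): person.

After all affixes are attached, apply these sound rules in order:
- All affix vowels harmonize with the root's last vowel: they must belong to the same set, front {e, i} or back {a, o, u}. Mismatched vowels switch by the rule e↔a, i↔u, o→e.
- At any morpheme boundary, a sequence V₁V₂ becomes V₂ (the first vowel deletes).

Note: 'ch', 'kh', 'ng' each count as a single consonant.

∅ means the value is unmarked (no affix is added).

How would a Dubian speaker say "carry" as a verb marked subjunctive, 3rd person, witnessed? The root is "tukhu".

tukhuhavot

person = 3rd person: zero marking, form stays tukhu.
Attach evidentiality witnessed -hev → tukhuhev.
Attach mood subjunctive -ot → tukhuhevot.
Apply vowel harmony: tukhuhevot → tukhuhavot.
Vowel deletion: no change.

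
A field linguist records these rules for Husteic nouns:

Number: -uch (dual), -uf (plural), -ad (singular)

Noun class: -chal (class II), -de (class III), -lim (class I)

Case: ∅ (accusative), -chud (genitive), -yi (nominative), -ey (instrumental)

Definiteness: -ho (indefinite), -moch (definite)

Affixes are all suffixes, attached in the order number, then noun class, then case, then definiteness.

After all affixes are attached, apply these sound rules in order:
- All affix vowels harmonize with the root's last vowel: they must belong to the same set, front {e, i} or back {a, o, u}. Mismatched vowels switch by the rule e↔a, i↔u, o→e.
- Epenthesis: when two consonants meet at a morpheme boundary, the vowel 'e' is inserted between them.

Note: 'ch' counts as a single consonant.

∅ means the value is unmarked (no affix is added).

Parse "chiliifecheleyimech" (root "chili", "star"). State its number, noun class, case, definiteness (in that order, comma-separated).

Segment: chili-uf-chal-yi-moch.
number: -uf → plural.
noun class: -chal → class II.
case: -yi → nominative.
definiteness: -moch → definite.

plural, class II, nominative, definite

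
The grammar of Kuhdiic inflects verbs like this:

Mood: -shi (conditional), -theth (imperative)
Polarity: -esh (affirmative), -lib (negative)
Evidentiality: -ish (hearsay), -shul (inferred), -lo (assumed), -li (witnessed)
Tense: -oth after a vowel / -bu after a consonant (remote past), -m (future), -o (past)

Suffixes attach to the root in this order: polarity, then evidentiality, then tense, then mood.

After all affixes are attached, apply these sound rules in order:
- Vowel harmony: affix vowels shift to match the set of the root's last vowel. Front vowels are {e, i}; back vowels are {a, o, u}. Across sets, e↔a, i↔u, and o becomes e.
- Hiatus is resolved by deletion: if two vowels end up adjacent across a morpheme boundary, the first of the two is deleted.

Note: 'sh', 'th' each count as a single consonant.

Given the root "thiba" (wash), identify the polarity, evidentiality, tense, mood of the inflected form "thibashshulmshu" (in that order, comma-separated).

Segment: thiba-esh-shul-m-shi.
polarity: -esh → affirmative.
evidentiality: -shul → inferred.
tense: -m → future.
mood: -shi → conditional.

affirmative, inferred, future, conditional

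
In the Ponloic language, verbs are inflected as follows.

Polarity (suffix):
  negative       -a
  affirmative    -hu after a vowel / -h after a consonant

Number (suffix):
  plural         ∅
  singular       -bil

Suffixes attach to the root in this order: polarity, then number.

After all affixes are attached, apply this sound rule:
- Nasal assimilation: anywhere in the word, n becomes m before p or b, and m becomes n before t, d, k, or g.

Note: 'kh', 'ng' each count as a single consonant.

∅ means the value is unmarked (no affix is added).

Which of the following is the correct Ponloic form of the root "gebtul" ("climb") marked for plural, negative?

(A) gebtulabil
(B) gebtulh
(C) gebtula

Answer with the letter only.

Attach polarity negative -a → gebtula.
number = plural: zero marking, form stays gebtula.
Nasal assimilation: no change.
So the correct form is gebtula, option (C).
(B) gebtulh is wrong: it uses affirmative instead of negative for polarity.
(A) gebtulabil is wrong: it uses singular instead of plural for number.

C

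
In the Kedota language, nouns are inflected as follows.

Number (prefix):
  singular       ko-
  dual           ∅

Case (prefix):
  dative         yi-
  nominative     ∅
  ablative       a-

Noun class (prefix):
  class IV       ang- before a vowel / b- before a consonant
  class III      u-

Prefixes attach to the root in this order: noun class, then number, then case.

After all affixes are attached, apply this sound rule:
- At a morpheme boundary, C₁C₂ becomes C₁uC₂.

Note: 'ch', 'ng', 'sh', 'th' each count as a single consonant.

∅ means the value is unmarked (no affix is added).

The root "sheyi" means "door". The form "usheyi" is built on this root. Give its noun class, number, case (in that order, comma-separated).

Segment: u-sheyi.
noun class: u- → class III.
number: ∅ → dual.
case: ∅ → nominative.

class III, dual, nominative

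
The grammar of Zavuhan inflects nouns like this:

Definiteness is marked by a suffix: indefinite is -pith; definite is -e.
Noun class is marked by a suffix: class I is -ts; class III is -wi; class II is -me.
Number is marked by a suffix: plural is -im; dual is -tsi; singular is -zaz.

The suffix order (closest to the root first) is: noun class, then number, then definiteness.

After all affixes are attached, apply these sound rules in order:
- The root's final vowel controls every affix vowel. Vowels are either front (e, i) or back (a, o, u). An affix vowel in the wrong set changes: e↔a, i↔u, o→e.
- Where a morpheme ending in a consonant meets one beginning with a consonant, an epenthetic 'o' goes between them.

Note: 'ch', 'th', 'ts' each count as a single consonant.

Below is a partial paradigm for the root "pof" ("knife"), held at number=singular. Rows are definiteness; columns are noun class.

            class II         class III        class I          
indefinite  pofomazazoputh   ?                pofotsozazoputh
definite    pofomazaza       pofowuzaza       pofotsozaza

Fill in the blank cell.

Attach noun class class III -wi → pofwi.
Attach number singular -zaz → pofwizaz.
Attach definiteness indefinite -pith → pofwizazpith.
Apply vowel harmony: pofwizazpith → pofwuzazputh.
Apply epenthesis: pofwuzazputh → pofowuzazoputh.

pofowuzazoputh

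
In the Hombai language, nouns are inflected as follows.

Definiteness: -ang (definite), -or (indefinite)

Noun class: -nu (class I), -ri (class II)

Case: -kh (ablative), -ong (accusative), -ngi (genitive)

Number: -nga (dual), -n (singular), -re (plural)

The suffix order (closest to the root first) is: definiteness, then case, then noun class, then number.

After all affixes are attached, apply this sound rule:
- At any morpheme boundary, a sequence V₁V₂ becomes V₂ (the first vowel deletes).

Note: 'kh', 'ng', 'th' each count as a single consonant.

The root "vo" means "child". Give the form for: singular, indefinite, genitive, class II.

vorngirin

Attach definiteness indefinite -or → voor.
Attach case genitive -ngi → voorngi.
Attach noun class class II -ri → voorngiri.
Attach number singular -n → voorngirin.
Apply vowel deletion: voorngirin → vorngirin.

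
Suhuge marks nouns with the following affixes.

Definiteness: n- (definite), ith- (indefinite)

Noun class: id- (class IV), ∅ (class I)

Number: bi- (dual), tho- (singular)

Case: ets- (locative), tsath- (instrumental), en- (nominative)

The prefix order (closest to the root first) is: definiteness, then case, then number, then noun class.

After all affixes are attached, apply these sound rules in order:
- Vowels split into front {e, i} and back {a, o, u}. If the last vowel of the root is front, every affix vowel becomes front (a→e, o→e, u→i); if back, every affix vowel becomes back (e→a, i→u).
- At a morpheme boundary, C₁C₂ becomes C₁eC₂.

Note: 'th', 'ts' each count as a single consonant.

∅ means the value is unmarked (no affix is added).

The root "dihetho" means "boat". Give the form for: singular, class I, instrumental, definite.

Attach definiteness definite n- → ndihetho.
Attach case instrumental tsath- → tsathndihetho.
Attach number singular tho- → thotsathndihetho.
noun class = class I: zero marking, form stays thotsathndihetho.
Vowel harmony: no change.
Apply epenthesis: thotsathndihetho → thotsathenedihetho.

thotsathenedihetho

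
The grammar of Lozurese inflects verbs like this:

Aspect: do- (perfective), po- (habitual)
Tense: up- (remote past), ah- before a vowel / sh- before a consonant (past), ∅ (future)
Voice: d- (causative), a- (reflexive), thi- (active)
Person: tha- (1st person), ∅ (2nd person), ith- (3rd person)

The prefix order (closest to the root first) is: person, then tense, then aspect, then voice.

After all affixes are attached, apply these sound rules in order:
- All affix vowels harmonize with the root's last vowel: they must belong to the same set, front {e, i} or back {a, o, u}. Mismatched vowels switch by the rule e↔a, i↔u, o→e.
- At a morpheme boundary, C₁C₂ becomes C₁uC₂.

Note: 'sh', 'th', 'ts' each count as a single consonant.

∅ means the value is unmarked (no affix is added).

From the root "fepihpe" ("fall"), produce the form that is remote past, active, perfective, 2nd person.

person = 2nd person: zero marking, form stays fepihpe.
Attach tense remote past up- → upfepihpe.
Attach aspect perfective do- → doupfepihpe.
Attach voice active thi- → thidoupfepihpe.
Apply vowel harmony: thidoupfepihpe → thideipfepihpe.
Apply epenthesis: thideipfepihpe → thideipufepihpe.

thideipufepihpe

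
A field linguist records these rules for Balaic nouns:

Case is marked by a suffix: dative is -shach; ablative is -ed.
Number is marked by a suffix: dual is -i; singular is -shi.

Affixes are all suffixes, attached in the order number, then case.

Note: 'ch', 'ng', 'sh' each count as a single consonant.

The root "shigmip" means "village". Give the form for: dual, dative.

shigmipishach

Attach number dual -i → shigmipi.
Attach case dative -shach → shigmipishach.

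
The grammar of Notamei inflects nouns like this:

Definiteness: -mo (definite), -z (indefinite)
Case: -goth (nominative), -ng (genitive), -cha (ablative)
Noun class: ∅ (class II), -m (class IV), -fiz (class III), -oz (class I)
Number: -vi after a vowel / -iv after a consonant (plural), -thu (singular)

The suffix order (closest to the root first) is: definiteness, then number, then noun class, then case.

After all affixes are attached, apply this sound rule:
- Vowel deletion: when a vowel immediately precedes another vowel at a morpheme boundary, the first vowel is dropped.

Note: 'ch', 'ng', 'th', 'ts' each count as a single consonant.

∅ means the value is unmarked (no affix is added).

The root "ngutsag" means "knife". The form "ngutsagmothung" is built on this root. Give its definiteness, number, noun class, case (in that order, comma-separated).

definite, singular, class II, genitive

Segment: ngutsag-mo-thu-ng.
definiteness: -mo → definite.
number: -thu → singular.
noun class: ∅ → class II.
case: -ng → genitive.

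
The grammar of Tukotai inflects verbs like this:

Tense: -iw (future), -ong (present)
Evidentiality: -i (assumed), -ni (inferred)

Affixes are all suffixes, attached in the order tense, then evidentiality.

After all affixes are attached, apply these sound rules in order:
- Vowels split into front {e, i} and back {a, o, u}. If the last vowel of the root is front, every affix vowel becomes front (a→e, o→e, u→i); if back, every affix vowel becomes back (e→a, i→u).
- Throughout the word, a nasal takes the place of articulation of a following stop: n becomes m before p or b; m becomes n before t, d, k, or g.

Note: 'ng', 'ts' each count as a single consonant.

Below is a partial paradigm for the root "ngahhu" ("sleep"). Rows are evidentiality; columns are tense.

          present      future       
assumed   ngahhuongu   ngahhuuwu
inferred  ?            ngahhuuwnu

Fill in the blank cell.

Attach tense present -ong → ngahhuong.
Attach evidentiality inferred -ni → ngahhuongni.
Apply vowel harmony: ngahhuongni → ngahhuongnu.
Nasal assimilation: no change.

ngahhuongnu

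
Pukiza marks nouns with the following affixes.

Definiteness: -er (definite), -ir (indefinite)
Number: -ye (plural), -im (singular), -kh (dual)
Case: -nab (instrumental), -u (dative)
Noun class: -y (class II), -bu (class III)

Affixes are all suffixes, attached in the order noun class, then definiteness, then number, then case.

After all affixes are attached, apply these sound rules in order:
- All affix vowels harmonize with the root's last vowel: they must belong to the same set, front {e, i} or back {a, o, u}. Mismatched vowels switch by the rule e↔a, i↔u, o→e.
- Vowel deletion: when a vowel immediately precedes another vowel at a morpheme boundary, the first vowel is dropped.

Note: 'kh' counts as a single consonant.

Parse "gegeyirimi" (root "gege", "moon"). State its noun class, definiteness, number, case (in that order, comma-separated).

Segment: gege-y-ir-im-u.
noun class: -y → class II.
definiteness: -ir → indefinite.
number: -im → singular.
case: -u → dative.

class II, indefinite, singular, dative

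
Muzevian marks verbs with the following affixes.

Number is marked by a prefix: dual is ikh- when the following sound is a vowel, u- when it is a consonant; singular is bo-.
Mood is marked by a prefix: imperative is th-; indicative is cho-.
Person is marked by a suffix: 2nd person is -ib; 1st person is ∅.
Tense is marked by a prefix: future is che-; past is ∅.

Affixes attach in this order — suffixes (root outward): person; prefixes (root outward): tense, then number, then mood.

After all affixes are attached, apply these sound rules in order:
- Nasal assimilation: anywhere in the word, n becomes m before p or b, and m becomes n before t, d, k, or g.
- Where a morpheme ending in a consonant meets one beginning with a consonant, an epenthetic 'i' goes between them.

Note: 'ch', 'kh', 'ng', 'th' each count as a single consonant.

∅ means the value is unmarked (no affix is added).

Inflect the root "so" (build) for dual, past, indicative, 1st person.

tense = past: zero marking, form stays so.
Attach number dual u- (before consonant 's') → uso.
person = 1st person: zero marking, form stays uso.
Attach mood indicative cho- → chouso.
Nasal assimilation: no change.
Epenthesis: no change.

chouso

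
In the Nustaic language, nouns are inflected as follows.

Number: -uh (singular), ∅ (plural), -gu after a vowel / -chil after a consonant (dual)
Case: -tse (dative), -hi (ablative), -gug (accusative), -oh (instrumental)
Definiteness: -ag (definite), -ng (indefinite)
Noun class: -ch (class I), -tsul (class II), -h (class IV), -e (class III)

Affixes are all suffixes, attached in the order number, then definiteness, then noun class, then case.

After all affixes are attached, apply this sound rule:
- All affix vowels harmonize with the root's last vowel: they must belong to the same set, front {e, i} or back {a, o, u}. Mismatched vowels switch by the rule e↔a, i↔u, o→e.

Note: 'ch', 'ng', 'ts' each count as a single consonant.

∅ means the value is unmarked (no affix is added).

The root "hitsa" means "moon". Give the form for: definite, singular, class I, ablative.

Attach number singular -uh → hitsauh.
Attach definiteness definite -ag → hitsauhag.
Attach noun class class I -ch → hitsauhagch.
Attach case ablative -hi → hitsauhagchhi.
Apply vowel harmony: hitsauhagchhi → hitsauhagchhu.

hitsauhagchhu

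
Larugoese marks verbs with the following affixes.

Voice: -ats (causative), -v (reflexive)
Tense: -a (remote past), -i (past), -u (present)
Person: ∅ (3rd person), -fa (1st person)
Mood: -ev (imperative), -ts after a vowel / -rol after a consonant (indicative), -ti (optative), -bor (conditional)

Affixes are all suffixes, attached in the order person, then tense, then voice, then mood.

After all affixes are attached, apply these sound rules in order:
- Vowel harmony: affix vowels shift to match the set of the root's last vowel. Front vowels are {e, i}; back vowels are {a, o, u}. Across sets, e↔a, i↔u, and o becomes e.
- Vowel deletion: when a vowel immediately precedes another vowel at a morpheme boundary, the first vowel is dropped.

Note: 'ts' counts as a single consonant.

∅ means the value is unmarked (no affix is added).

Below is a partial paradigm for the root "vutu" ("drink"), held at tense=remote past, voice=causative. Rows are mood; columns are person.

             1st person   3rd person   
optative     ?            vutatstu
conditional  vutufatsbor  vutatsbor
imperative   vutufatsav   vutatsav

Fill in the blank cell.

Attach person 1st person -fa → vutufa.
Attach tense remote past -a → vutufaa.
Attach voice causative -ats → vutufaaats.
Attach mood optative -ti → vutufaaatsti.
Apply vowel harmony: vutufaaatsti → vutufaaatstu.
Apply vowel deletion: vutufaaatstu → vutufatstu.

vutufatstu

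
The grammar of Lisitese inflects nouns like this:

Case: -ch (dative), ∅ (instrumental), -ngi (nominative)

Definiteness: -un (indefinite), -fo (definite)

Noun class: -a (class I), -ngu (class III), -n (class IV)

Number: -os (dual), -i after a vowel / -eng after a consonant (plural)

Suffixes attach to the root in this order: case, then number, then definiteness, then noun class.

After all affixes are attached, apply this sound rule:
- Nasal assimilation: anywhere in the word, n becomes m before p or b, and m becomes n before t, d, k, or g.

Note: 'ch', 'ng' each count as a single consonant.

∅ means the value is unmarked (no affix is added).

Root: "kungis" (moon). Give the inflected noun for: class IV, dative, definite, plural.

kungischengfon

Attach case dative -ch → kungisch.
Attach number plural -eng (after consonant 'ch') → kungischeng.
Attach definiteness definite -fo → kungischengfo.
Attach noun class class IV -n → kungischengfon.
Nasal assimilation: no change.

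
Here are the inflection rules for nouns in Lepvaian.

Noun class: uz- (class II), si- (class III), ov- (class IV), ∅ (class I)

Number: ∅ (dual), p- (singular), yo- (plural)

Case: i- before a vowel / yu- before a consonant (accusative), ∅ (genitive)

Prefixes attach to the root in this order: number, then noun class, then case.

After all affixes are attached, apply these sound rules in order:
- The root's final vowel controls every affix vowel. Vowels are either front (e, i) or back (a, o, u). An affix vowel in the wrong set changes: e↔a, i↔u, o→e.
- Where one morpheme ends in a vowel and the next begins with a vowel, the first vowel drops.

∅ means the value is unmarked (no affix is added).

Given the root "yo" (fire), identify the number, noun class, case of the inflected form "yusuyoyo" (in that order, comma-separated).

plural, class III, accusative

Segment: yu-si-yo-yo.
number: yo- → plural.
noun class: si- → class III.
case: i/yu- → accusative.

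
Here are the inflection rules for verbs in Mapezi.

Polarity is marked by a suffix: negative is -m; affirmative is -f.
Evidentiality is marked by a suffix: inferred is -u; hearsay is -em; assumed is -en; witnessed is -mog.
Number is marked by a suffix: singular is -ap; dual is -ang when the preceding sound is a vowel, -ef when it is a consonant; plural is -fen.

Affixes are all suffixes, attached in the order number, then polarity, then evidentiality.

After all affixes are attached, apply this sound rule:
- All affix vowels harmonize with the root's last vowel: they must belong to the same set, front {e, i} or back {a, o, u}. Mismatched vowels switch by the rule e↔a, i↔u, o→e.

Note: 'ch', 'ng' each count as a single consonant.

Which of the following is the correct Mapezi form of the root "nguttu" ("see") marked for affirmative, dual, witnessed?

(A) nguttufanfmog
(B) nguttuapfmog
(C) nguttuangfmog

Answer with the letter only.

C

Attach number dual -ang (after vowel 'u') → nguttuang.
Attach polarity affirmative -f → nguttuangf.
Attach evidentiality witnessed -mog → nguttuangfmog.
Vowel harmony: no change.
So the correct form is nguttuangfmog, option (C).
(A) nguttufanfmog is wrong: it uses plural instead of dual for number.
(B) nguttuapfmog is wrong: it uses singular instead of dual for number.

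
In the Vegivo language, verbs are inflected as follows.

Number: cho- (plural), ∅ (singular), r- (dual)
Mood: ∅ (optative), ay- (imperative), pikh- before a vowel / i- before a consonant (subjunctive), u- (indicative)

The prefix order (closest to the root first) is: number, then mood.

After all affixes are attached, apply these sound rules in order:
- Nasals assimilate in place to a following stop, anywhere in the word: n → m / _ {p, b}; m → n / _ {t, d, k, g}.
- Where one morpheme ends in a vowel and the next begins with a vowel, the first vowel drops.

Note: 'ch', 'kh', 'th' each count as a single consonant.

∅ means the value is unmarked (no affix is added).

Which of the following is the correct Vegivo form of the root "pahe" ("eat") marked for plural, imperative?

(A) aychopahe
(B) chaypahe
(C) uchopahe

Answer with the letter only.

A

Attach number plural cho- → chopahe.
Attach mood imperative ay- → aychopahe.
Nasal assimilation: no change.
Vowel deletion: no change.
So the correct form is aychopahe, option (A).
(B) chaypahe is wrong: it has the affixes in the wrong order.
(C) uchopahe is wrong: it uses indicative instead of imperative for mood.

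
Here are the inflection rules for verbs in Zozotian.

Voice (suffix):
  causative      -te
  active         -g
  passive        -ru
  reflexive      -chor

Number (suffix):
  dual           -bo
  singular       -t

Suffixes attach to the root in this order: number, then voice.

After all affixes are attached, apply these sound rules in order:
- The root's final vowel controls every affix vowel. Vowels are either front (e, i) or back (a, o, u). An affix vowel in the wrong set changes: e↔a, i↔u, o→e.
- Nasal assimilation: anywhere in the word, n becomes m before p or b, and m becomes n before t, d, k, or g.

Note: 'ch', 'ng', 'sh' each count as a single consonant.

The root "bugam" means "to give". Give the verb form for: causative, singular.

bugantta

Attach number singular -t → bugamt.
Attach voice causative -te → bugamtte.
Apply vowel harmony: bugamtte → bugamtta.
Apply nasal assimilation: bugamtta → bugantta.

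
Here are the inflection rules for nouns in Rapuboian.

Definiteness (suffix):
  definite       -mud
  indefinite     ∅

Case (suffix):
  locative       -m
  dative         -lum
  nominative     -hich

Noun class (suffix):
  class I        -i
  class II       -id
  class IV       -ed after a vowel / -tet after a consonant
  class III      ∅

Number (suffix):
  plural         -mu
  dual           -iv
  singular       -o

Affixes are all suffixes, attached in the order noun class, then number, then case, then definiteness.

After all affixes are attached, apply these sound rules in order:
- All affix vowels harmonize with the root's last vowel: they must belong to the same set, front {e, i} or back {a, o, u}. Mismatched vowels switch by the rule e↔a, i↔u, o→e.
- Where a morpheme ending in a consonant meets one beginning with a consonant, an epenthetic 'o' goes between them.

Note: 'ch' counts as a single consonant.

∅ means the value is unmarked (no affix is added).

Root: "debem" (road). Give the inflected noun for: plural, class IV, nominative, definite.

Attach noun class class IV -tet (after consonant 'm') → debemtet.
Attach number plural -mu → debemtetmu.
Attach case nominative -hich → debemtetmuhich.
Attach definiteness definite -mud → debemtetmuhichmud.
Apply vowel harmony: debemtetmuhichmud → debemtetmihichmid.
Apply epenthesis: debemtetmihichmid → debemotetomihichomid.

debemotetomihichomid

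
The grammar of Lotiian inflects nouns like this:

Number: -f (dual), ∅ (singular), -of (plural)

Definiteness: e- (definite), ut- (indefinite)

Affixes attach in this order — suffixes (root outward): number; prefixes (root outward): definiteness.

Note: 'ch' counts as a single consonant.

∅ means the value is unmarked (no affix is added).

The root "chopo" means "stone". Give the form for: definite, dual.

echopof

Attach number dual -f → chopof.
Attach definiteness definite e- → echopof.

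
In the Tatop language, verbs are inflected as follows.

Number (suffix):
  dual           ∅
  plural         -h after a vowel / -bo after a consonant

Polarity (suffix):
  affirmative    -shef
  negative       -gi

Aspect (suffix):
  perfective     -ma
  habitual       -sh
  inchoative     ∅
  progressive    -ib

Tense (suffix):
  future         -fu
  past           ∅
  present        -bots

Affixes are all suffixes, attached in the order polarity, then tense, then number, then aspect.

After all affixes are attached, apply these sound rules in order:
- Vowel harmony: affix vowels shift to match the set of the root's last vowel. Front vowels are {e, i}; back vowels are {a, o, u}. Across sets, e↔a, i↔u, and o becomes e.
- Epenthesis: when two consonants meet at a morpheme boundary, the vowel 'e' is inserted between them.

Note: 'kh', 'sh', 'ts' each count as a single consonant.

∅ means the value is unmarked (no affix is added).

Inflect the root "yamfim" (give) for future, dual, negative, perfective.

Attach polarity negative -gi → yamfimgi.
Attach tense future -fu → yamfimgifu.
number = dual: zero marking, form stays yamfimgifu.
Attach aspect perfective -ma → yamfimgifuma.
Apply vowel harmony: yamfimgifuma → yamfimgifime.
Apply epenthesis: yamfimgifime → yamfimegifime.

yamfimegifime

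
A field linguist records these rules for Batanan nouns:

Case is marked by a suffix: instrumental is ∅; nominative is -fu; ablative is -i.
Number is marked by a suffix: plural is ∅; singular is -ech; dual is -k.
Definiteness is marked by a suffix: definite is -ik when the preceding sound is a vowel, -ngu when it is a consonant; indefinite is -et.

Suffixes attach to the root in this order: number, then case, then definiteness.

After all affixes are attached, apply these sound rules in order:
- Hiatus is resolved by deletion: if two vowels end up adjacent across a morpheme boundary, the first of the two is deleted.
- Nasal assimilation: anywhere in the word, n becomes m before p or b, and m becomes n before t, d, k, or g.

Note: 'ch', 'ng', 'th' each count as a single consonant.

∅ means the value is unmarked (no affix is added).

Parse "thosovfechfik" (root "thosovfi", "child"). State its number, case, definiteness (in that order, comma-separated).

Segment: thosovfi-ech-fu-ik.
number: -ech → singular.
case: -fu → nominative.
definiteness: -ik/ngu → definite.

singular, nominative, definite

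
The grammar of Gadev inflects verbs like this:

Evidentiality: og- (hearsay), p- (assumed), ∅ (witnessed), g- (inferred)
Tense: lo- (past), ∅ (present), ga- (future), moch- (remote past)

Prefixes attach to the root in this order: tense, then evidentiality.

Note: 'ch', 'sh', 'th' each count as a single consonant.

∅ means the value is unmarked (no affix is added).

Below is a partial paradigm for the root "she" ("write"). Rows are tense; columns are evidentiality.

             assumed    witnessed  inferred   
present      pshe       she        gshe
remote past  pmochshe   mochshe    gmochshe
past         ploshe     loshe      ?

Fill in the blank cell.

gloshe

Attach tense past lo- → loshe.
Attach evidentiality inferred g- → gloshe.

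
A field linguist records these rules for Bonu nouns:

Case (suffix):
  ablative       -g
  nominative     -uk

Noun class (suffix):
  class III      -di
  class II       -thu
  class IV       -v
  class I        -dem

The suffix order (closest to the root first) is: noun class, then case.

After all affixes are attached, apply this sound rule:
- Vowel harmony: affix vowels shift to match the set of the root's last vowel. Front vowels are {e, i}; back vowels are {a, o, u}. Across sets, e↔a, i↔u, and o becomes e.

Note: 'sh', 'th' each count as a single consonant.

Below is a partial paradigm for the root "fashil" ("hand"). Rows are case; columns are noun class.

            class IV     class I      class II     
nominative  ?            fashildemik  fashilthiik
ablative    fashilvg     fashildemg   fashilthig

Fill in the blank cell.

Attach noun class class IV -v → fashilv.
Attach case nominative -uk → fashilvuk.
Apply vowel harmony: fashilvuk → fashilvik.

fashilvik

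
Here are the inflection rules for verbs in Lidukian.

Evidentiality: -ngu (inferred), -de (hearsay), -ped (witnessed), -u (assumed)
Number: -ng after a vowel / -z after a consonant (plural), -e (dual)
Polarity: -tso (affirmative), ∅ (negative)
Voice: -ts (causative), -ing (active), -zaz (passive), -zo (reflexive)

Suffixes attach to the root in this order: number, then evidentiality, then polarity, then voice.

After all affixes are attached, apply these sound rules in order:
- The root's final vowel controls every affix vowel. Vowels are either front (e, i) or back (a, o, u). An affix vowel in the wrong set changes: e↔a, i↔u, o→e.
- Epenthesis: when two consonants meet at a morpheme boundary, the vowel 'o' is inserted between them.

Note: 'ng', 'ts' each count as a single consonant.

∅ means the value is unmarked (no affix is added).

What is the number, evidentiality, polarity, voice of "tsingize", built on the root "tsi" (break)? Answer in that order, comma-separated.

plural, assumed, negative, reflexive

Segment: tsi-ng-u-zo.
number: -ng/z → plural.
evidentiality: -u → assumed.
polarity: ∅ → negative.
voice: -zo → reflexive.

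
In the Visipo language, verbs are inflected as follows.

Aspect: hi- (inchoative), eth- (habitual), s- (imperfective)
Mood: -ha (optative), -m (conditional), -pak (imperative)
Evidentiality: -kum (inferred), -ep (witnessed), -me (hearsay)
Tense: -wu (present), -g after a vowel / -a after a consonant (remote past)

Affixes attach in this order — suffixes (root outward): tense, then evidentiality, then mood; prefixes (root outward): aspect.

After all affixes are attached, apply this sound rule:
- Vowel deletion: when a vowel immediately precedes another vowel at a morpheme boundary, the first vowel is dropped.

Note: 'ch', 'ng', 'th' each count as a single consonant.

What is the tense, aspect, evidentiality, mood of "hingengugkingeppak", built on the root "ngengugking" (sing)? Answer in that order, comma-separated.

Segment: hi-ngengugking-a-ep-pak.
tense: -g/a → remote past.
aspect: hi- → inchoative.
evidentiality: -ep → witnessed.
mood: -pak → imperative.

remote past, inchoative, witnessed, imperative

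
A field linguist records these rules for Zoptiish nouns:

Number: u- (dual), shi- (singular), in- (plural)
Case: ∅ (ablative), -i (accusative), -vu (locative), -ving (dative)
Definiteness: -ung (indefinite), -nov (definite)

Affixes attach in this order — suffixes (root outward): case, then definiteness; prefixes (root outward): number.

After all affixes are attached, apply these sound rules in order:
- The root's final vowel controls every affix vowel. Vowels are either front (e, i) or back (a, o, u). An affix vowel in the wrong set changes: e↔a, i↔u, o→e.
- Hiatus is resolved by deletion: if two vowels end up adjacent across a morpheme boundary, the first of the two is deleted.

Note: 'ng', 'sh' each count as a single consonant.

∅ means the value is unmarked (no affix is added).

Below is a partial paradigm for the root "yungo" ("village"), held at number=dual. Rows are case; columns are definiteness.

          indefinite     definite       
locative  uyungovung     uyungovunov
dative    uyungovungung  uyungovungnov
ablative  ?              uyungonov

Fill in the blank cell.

case = ablative: zero marking, form stays yungo.
Attach number dual u- → uyungo.
Attach definiteness indefinite -ung → uyungoung.
Vowel harmony: no change.
Apply vowel deletion: uyungoung → uyungung.

uyungung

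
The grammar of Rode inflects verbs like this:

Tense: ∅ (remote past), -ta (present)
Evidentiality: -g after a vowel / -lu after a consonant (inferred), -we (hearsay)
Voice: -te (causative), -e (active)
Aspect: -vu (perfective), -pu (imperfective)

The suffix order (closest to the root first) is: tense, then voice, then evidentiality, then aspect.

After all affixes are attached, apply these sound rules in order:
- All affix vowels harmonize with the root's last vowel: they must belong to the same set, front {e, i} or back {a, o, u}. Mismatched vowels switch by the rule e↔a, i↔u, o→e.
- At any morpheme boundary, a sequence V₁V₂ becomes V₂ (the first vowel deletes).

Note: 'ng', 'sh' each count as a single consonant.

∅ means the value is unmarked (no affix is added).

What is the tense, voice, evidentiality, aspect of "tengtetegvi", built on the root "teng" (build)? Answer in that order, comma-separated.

Segment: teng-ta-te-g-vu.
tense: -ta → present.
voice: -te → causative.
evidentiality: -g/lu → inferred.
aspect: -vu → perfective.

present, causative, inferred, perfective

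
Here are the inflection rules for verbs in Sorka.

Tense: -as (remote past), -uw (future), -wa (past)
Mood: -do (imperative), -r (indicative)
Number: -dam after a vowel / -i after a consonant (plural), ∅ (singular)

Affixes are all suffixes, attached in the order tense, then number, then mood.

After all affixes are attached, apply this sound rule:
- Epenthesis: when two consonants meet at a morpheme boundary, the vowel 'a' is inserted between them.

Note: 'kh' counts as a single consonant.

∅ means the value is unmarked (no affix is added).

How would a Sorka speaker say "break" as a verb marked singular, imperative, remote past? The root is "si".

siasado

Attach tense remote past -as → sias.
number = singular: zero marking, form stays sias.
Attach mood imperative -do → siasdo.
Apply epenthesis: siasdo → siasado.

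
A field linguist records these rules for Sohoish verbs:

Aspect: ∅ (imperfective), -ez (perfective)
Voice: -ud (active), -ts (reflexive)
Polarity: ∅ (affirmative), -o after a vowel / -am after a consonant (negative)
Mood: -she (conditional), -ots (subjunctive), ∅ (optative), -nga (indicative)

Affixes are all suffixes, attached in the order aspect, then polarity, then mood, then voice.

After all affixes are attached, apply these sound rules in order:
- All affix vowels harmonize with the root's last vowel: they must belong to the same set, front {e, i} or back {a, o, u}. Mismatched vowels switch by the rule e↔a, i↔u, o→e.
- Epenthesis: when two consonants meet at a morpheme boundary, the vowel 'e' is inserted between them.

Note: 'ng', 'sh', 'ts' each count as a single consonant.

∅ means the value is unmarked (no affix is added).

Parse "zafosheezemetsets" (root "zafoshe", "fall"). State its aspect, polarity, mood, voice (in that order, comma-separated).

Segment: zafoshe-ez-am-ots-ts.
aspect: -ez → perfective.
polarity: -o/am → negative.
mood: -ots → subjunctive.
voice: -ts → reflexive.

perfective, negative, subjunctive, reflexive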